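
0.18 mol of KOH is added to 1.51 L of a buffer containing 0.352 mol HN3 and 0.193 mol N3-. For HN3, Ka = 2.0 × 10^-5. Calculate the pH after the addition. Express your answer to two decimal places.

pH = 5.04

OH- converts HN3 to N3-: HN3 → 0.172 mol, N3- → 0.373 mol.
pKa = −log(2.0 × 10^-5) = 4.699
pH = pKa + log(n_N3-/n_HN3) = 4.699 + log(0.373/0.172) = 4.699 + (+0.336)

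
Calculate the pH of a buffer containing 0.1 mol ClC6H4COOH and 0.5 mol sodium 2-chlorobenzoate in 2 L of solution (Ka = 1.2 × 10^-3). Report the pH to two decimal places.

pKa = −log(1.2 × 10^-3) = 2.921
Henderson–Hasselbalch: pH = pKa + log([ClC6H4COO-]/[ClC6H4COOH]) = 2.921 + log(0.5/0.1)
pH = 2.921 + (+0.699) = 3.62

pH = 3.62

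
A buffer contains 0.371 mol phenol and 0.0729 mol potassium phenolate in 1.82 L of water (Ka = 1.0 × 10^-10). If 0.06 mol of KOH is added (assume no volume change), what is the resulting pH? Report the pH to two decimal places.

pH = 9.63

After neutralization: n(C6H5OH) = 0.311 mol, n(C6H5O-) = 0.133 mol.
pKa = −log(1.0 × 10^-10) = 10.000
Henderson–Hasselbalch with mole ratio 0.133/0.311: pH = 10.000 + (-0.369)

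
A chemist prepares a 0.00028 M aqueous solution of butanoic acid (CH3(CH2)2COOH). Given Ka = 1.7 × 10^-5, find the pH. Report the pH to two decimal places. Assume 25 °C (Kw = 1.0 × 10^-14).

pH = 4.21

CH3(CH2)2COOH ⇌ CH3(CH2)2COO- + H+
Let x = [H+] at equilibrium. Ka = x²/(0.00028 − x).
The 5% rule fails; solving x² + Ka·x − Ka·C₀ = 0 exactly:
x = [−1.7e-05 + √(1.7e-05² + 1.9e-08)]/2 = 6.10 × 10^-5 M
pH = −log[H+] = −log(6.10 × 10^-5) = 4.21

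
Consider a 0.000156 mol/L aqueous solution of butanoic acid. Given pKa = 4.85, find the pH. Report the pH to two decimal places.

pH = 4.39

CH3(CH2)2COOH ⇌ CH3(CH2)2COO- + H+
Ka = 10^(−4.85) = 1.41 × 10^-5
From the ICE table, Ka = [H+]²/(0.000156 − [H+]) = 1.41 × 10^-5.
[H+] is not negligible relative to C₀; solve [H+]² + 1.41e-05·[H+] − 2.2e-09 = 0.
[H+] = (−Ka + √(Ka² + 4·Ka·C₀))/2 = 4.04 × 10^-5 M
pH = −log(4.04 × 10^-5) = 4.39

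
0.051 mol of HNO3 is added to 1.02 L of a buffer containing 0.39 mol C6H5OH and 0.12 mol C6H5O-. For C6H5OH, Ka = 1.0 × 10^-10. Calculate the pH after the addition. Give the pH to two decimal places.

After neutralization: n(C6H5OH) = 0.441 mol, n(C6H5O-) = 0.069 mol.
pKa = −log(1.0 × 10^-10) = 10.000
pH = pKa + log(n_C6H5O-/n_C6H5OH) = 10.000 + log(0.069/0.441) = 10.000 + (-0.806)

pH = 9.19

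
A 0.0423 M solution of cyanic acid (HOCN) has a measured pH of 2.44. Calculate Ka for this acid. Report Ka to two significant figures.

[H+] = 10^(-2.44) = 3.63 × 10^-3 M
At equilibrium [HA] = 0.0423 − 3.63 × 10^-3 = 3.87 × 10^-2 M
Ka = [H+][A-]/[HA] = (3.63 × 10^-3)² / 3.87 × 10^-2 = 3.4 × 10^-4

Ka = 3.4 × 10^-4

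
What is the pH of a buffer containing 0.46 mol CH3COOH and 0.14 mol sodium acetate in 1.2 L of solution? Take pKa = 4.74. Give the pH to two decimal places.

Henderson–Hasselbalch: pH = pKa + log([CH3COO-]/[CH3COOH]) = 4.74 + log(0.14/0.46)
pH = 4.74 + (-0.517) = 4.22

pH = 4.22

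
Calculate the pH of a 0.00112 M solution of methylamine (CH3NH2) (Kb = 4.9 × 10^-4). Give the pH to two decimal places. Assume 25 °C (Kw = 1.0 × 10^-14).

pH = 10.73

CH3NH2 + H2O ⇌ CH3NH3+ + OH-
From the ICE table, Kb = x²/(0.00112 − x) = 4.9 × 10^-4.
The 5% rule fails; solving x² + Kb·x − Kb·C₀ = 0 exactly:
x = (−Kb + √(Kb² + 4·Kb·C₀))/2 = 5.35 × 10^-4 M
pOH = 3.27, so pH = 14.00 − pOH = 10.73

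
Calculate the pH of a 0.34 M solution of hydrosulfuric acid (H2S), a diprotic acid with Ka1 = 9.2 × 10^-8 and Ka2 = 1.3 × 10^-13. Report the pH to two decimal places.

Ka1 ≫ Ka2, so treat the first dissociation as the only significant source of H+.
Ka1 = x²/(0.34 − x) = 9.2 × 10^-8
x ≈ √(9.2 × 10^-8 × 0.34) = 1.77 × 10^-4 M
pH = −log(1.77 × 10^-4) = 3.75

pH = 3.75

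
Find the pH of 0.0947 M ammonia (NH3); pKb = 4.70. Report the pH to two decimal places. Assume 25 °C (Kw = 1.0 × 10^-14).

NH3 + H2O ⇌ NH4+ + OH-
Kb = 10^(−4.70) = 2.00 × 10^-5
From the ICE table, Kb = [OH-]²/(0.0947 − [OH-]) = 2.00 × 10^-5.
Neglecting [OH-] in the denominator: [OH-] = √(2.00 × 10^-5 × 0.0947) = 1.38 × 10^-3 M
Check: 1.5% ionized — well under 5%, approximation valid.
pOH = −log(1.38 × 10^-3) = 2.86; pH = 14.00 − 2.86 = 11.14

pH = 11.14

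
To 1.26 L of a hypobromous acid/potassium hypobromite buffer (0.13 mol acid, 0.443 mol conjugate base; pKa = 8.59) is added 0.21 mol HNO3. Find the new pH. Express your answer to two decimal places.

Added H+ converts OBr- to HOBr: HOBr → 0.34 mol, OBr- → 0.233 mol.
Henderson–Hasselbalch with mole ratio 0.233/0.34: pH = 8.59 + (-0.164)

pH = 8.43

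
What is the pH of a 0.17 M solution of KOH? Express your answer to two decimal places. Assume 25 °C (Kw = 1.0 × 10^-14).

KOH is a strong base; [OH-] = 0.17 M.
pOH = -log(0.17) = 0.77
pH = 14.00 - 0.77 = 13.23

pH = 13.23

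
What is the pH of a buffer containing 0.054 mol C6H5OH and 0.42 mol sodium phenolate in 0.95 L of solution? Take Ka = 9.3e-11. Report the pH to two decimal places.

pH = 10.92

pKa = −log(9.3 × 10^-11) = 10.032
Henderson–Hasselbalch: pH = pKa + log([C6H5O-]/[C6H5OH]) = 10.032 + log(0.42/0.054)
pH = 10.032 + (+0.891) = 10.92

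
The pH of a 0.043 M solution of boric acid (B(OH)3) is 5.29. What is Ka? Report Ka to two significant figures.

Ka = 6.1 × 10^-10

[H+] = 10^(-5.29) = 5.13 × 10^-6 M
At equilibrium [HA] = 0.043 − 5.13 × 10^-6 = 4.30 × 10^-2 M
Ka = [H+][A-]/[HA] = (5.13 × 10^-6)² / 4.30 × 10^-2 = 6.1 × 10^-10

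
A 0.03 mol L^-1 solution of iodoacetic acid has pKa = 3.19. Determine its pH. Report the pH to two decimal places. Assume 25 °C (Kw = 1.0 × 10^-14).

pH = 2.39

ICH2COOH ⇌ ICH2COO- + H+
Ka = 10^(−3.19) = 6.46 × 10^-4
From the ICE table, Ka = x²/(0.03 − x) = 6.46 × 10^-4.
x is not negligible relative to C₀; solve x² + 0.000646·x − 1.94e-05 = 0.
x = [−0.000646 + √(0.000646² + 7.75e-05)]/2 = 4.09 × 10^-3 M
pH = −log(4.09 × 10^-3) = 2.39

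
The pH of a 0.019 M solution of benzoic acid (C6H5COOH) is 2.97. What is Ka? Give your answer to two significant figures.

[H+] = 10^(-2.97) = 1.07 × 10^-3 M
At equilibrium [HA] = 0.019 − 1.07 × 10^-3 = 1.79 × 10^-2 M
Ka = [H+][A-]/[HA] = (1.07 × 10^-3)² / 1.79 × 10^-2 = 6.4 × 10^-5

Ka = 6.4 × 10^-5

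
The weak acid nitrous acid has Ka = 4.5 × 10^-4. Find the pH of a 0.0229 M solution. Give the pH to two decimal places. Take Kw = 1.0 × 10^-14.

HNO2 ⇌ NO2- + H+
From the ICE table, Ka = x²/(0.0229 − x) = 4.5 × 10^-4.
x is not negligible relative to C₀; solve x² + 0.00045·x − 1.03e-05 = 0.
x = (−Ka + √(Ka² + 4·Ka·C₀))/2 = 2.99 × 10^-3 M
pH = −log(2.99 × 10^-3) = 2.52

pH = 2.52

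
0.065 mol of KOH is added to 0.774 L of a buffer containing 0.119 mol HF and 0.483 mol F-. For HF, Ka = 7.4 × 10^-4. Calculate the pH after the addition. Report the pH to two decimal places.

pH = 4.14

After neutralization: n(HF) = 0.054 mol, n(F-) = 0.548 mol.
pKa = −log(7.4 × 10^-4) = 3.131
Henderson–Hasselbalch with mole ratio 0.548/0.054: pH = 3.131 + (+1.006)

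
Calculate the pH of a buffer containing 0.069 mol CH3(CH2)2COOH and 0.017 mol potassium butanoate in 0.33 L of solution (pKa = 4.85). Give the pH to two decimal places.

pH = pKa + log([A⁻]/[HA]) = 4.85 + log(0.017/0.069)
pH = 4.85 + (-0.608) = 4.24

pH = 4.24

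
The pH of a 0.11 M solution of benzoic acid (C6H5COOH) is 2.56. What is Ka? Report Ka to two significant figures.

Ka = 7.1 × 10^-5

[H+] = 10^(-2.56) = 2.75 × 10^-3 M
At equilibrium [HA] = 0.11 − 2.75 × 10^-3 = 1.07 × 10^-1 M
Ka = [H+][A-]/[HA] = (2.75 × 10^-3)² / 1.07 × 10^-1 = 7.1 × 10^-5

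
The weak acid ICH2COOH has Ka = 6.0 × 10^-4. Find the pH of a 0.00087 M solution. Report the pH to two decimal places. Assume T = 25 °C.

pH = 3.32

ICH2COOH ⇌ ICH2COO- + H+
Let x = [H+] at equilibrium. Ka = x²/(0.00087 − x).
The 5% rule fails; solving x² + Ka·x − Ka·C₀ = 0 exactly:
x = (−Ka + √(Ka² + 4·Ka·C₀))/2 = 4.82 × 10^-4 M
pH = −log[H+] = −log(4.82 × 10^-4) = 3.32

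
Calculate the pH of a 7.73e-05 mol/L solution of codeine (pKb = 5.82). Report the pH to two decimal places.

C18H21NO3 + H2O ⇌ C18H22NO3+ + OH-
Kb = 10^(−5.82) = 1.51 × 10^-6
Let x = [OH-] at equilibrium. Kb = x²/(7.73e-05 − x).
The 5% rule fails; solving x² + Kb·x − Kb·C₀ = 0 exactly:
x = [−1.51e-06 + √(1.51e-06² + 4.67e-10)]/2 = 1.01 × 10^-5 M
pOH = 5.00, so pH = 14.00 − pOH = 9.00

pH = 9.00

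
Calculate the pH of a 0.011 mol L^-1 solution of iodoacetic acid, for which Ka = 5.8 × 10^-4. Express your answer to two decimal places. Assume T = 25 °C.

ICH2COOH ⇌ ICH2COO- + H+
Ka = [H+]²/(0.011 − [H+]) = 5.8 × 10^-4
The 5% rule fails; solving [H+]² + Ka·[H+] − Ka·C₀ = 0 exactly:
[H+] = [−0.00058 + √(0.00058² + 2.55e-05)]/2 = 2.25 × 10^-3 M
pH = −log(2.25 × 10^-3) = 2.65

pH = 2.65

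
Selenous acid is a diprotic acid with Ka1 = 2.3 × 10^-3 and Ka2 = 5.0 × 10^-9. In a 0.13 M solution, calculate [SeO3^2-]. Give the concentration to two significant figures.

5.0 × 10^-9 M

First ionization gives [H+] ≈ [HSeO3-] = 1.62 × 10^-2 M.
Second step: Ka2 = [H+][SeO3^2-]/[HSeO3-] ≈ [SeO3^2-] (since [H+] ≈ [HSeO3-]).
So [SeO3^2-] ≈ Ka2.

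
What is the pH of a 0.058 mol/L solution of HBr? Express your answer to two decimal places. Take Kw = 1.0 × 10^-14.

HBr is a strong acid and dissociates completely, so [H+] = 0.058 M.
pH = -log(0.058) = 1.24

pH = 1.24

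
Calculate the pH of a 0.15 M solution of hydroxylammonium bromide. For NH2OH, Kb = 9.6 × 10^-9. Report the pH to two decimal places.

pH = 3.40

NH3OH+ is the conjugate acid of the weak base NH2OH.
Ka = Kw/Kb = 1.0×10^-14 / 9.6 × 10^-9 = 1.04 × 10^-6
Let x = [H+] at equilibrium. Ka = x²/(0.15 − x).
Since Ka ≪ C₀, x ≈ √(Ka·C₀) = 3.95 × 10^-4 M.
pH = −log(3.95 × 10^-4) = 3.40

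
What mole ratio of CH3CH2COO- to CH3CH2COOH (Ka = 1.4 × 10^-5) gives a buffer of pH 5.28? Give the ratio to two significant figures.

ratio = 2.7

pKa = -log(1.4 × 10^-5) = 4.854
pH = pKa + log(r) ⇒ log(r) = 5.28 − 4.854 = +0.426
r = [CH3CH2COO-]/[CH3CH2COOH] = 10^(+0.426) = 2.67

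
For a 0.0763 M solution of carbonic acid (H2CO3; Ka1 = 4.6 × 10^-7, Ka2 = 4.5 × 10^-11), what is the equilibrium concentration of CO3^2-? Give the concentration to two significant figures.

First ionization gives [H+] ≈ [HCO3-] = 1.87 × 10^-4 M.
Second step: Ka2 = [H+][CO3^2-]/[HCO3-] ≈ [CO3^2-] (since [H+] ≈ [HCO3-]).
So [CO3^2-] ≈ Ka2.

4.5 × 10^-11 M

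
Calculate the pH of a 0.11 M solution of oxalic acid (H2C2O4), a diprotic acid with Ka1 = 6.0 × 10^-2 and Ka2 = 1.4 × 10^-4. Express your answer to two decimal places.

Ka1 ≫ Ka2, so treat the first dissociation as the only significant source of H+.
Ka1 = x²/(0.11 − x) = 6.0 × 10^-2
Solving the quadratic: x = (−Ka1 + √(Ka1² + 4·Ka1·C₀))/2 = 5.66 × 10^-2 M
pH = −log(5.66 × 10^-2) = 1.25

pH = 1.25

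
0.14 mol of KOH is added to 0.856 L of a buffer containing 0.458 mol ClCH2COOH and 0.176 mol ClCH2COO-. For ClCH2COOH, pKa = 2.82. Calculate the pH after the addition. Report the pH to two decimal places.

pH = 2.82

After neutralization: n(ClCH2COOH) = 0.318 mol, n(ClCH2COO-) = 0.316 mol.
pH = pKa + log([A⁻]/[HA]) = 2.82 + log(0.316/0.318) = 2.82 -0.003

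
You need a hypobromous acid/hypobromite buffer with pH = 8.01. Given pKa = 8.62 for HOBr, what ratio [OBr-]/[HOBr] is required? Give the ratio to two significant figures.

pH = pKa + log(r) ⇒ log(r) = 8.01 − 8.62 = -0.61
r = [OBr-]/[HOBr] = 10^(-0.61) = 0.245

ratio = 0.25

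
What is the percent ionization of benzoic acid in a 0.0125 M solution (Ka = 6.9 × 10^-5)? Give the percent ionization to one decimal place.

C6H5COOH ⇌ C6H5COO- + H+; let x = [H+] at equilibrium.
Solve x² + 6.9e-05x − 8.63e-07 = 0 → x = 8.95 × 10^-4 M
% ionization = x/C₀ × 100% = 8.95 × 10^-4/0.0125 × 100% = 7.2%

7.2%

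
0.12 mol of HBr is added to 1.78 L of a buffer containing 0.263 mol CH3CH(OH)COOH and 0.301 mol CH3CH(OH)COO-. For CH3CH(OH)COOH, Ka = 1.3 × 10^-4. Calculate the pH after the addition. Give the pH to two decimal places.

After neutralization: n(CH3CH(OH)COOH) = 0.383 mol, n(CH3CH(OH)COO-) = 0.181 mol.
pKa = −log(1.3 × 10^-4) = 3.886
pH = pKa + log([A⁻]/[HA]) = 3.886 + log(0.181/0.383) = 3.886 -0.326

pH = 3.56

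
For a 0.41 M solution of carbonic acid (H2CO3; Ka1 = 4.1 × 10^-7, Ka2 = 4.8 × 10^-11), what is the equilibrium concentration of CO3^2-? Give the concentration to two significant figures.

4.8 × 10^-11 M

First ionization gives [H+] ≈ [HCO3-] = 4.10 × 10^-4 M.
Second step: Ka2 = [H+][CO3^2-]/[HCO3-] ≈ [CO3^2-] (since [H+] ≈ [HCO3-]).
So [CO3^2-] ≈ Ka2.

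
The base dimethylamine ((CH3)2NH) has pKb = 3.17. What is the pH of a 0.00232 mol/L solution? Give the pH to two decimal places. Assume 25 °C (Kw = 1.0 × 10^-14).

(CH3)2NH + H2O ⇌ (CH3)2NH2+ + OH-
Kb = 10^(−3.17) = 6.76 × 10^-4
From the ICE table, Kb = [OH-]²/(0.00232 − [OH-]) = 6.76 × 10^-4.
The 5% rule fails; solving [OH-]² + Kb·[OH-] − Kb·C₀ = 0 exactly:
[OH-] = (−Kb + √(Kb² + 4·Kb·C₀))/2 = 9.59 × 10^-4 M
pOH = −log(9.59 × 10^-4) = 3.02; pH = 14.00 − 3.02 = 10.98

pH = 10.98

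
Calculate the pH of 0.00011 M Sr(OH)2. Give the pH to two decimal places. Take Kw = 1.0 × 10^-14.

Sr(OH)2 is a strong base (each formula unit releases 2 OH-); [OH-] = 0.00022 M.
pOH = -log(0.00022) = 3.66
pH = 14.00 - 3.66 = 10.34

pH = 10.34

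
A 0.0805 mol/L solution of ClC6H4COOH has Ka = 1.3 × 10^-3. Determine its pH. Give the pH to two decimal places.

pH = 2.02

ClC6H4COOH ⇌ ClC6H4COO- + H+
Ka = x²/(0.0805 − x) = 1.3 × 10^-3
x is not negligible relative to C₀; solve x² + 0.0013·x − 0.000105 = 0.
x = (−Ka + √(Ka² + 4·Ka·C₀))/2 = 9.60 × 10^-3 M
pH = −log[H+] = −log(9.60 × 10^-3) = 2.02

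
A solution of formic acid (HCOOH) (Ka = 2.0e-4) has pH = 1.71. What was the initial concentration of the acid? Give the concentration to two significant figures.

[H+] = 10^(-1.71) = 1.95 × 10^-2 M = x
Ka = x²/(C₀ − x) ⇒ C₀ = x + x²/Ka
C₀ = 1.95 × 10^-2 + (1.95 × 10^-2)²/(2.0 × 10^-4) = 1.92 M

C₀ = 1.9 M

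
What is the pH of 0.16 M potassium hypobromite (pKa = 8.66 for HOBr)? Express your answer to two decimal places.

pH = 10.93

OBr- is the conjugate base of the weak acid HOBr.
Ka = 10^(−8.66) = 2.19 × 10^-9
Kb = Kw/Ka = 1.0×10^-14 / 2.19 × 10^-9 = 4.57 × 10^-6
Kb = [OH-]²/(0.16 − [OH-]) = 4.57 × 10^-6
Since Kb ≪ C₀, [OH-] ≈ √(Kb·C₀) = 8.55 × 10^-4 M.
([OH-]/C₀ = 0.53% < 5%, so the approximation holds.)
pOH = −log(8.55 × 10^-4) = 3.07; pH = 14.00 − 3.07 = 10.93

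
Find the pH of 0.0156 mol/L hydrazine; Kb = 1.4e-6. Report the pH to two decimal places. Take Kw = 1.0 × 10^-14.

N2H4 + H2O ⇌ N2H5+ + OH-
From the ICE table, Kb = x²/(0.0156 − x) = 1.4 × 10^-6.
Neglecting x in the denominator: x = √(1.4 × 10^-6 × 0.0156) = 1.48 × 10^-4 M
pOH = 3.83, so pH = 14.00 − pOH = 10.17

pH = 10.17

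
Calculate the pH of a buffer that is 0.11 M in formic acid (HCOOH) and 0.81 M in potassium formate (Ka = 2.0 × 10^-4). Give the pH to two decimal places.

pKa = −log(2.0 × 10^-4) = 3.699
Henderson–Hasselbalch: pH = pKa + log([HCOO-]/[HCOOH]) = 3.699 + log(0.81/0.11)
pH = 3.699 + (+0.867) = 4.57

pH = 4.57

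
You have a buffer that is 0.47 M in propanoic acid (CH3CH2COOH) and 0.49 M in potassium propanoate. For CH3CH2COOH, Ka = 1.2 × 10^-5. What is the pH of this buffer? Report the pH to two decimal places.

pKa = −log(1.2 × 10^-5) = 4.921
Henderson–Hasselbalch: pH = pKa + log([CH3CH2COO-]/[CH3CH2COOH]) = 4.921 + log(0.49/0.47)
pH = 4.921 + (+0.018) = 4.94

pH = 4.94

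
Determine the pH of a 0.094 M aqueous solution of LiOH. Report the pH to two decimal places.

pH = 12.97

LiOH is a strong base; [OH-] = 0.094 M.
pOH = -log(0.094) = 1.03
pH = 14.00 - 1.03 = 12.97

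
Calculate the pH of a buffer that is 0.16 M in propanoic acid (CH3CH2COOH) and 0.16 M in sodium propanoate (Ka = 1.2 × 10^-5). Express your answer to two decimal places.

pH = 4.92

pKa = −log(1.2 × 10^-5) = 4.921
pH = pKa + log([A⁻]/[HA]) = 4.921 + log(0.16/0.16)
pH = 4.921 + (+0.000) = 4.92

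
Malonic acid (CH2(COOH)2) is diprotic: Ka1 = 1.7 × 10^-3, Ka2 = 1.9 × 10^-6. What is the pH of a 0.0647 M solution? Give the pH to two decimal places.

Since Ka1 ≫ Ka2, the first ionization dominates [H+].
Ka1 = x²/(0.0647 − x) = 1.7 × 10^-3
Solving the quadratic: x = (−Ka1 + √(Ka1² + 4·Ka1·C₀))/2 = 9.67 × 10^-3 M
pH = −log(9.67 × 10^-3) = 2.01

pH = 2.01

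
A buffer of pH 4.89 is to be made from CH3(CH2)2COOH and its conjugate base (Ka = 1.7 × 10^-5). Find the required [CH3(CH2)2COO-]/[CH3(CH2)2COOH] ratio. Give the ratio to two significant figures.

ratio = 1.3

pKa = -log(1.7 × 10^-5) = 4.770
pH = pKa + log(r) ⇒ log(r) = 4.89 − 4.770 = +0.120
r = [CH3(CH2)2COO-]/[CH3(CH2)2COOH] = 10^(+0.120) = 1.32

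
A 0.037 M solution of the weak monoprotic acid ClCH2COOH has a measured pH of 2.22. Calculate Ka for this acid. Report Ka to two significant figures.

Ka = 1.2 × 10^-3

[H+] = 10^(-2.22) = 6.03 × 10^-3 M
At equilibrium [HA] = 0.037 − 6.03 × 10^-3 = 3.10 × 10^-2 M
Ka = [H+][A-]/[HA] = (6.03 × 10^-3)² / 3.10 × 10^-2 = 1.2 × 10^-3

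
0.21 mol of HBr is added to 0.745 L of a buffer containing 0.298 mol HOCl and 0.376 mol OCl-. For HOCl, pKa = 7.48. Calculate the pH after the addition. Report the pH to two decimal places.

Added H+ converts OCl- to HOCl: HOCl → 0.508 mol, OCl- → 0.166 mol.
Henderson–Hasselbalch with mole ratio 0.166/0.508: pH = 7.48 + (-0.486)

pH = 6.99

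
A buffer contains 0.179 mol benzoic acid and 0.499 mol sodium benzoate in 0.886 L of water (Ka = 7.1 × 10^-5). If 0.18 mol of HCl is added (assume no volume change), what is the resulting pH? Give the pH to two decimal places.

Added H+ converts C6H5COO- to C6H5COOH: C6H5COOH → 0.359 mol, C6H5COO- → 0.319 mol.
pKa = −log(7.1 × 10^-5) = 4.149
pH = pKa + log(n_C6H5COO-/n_C6H5COOH) = 4.149 + log(0.319/0.359) = 4.149 + (-0.051)

pH = 4.10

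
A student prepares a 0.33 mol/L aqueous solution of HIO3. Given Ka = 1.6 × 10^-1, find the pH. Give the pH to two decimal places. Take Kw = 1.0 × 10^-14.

HIO3 ⇌ IO3- + H+
Ka = [H+]²/(0.33 − [H+]) = 1.6 × 10^-1
Here C₀/Ka ≈ 2.06, so the small-[H+] approximation fails. Use the quadratic:
[H+] = (−Ka + √(Ka² + 4·Ka·C₀))/2 = 1.63 × 10^-1 M
pH = −log[H+] = −log(1.63 × 10^-1) = 0.79

pH = 0.79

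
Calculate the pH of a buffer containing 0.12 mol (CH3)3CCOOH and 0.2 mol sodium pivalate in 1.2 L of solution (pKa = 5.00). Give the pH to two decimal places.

pH = pKa + log([A⁻]/[HA]) = 5.00 + log(0.2/0.12)
pH = 5.00 + (+0.222) = 5.22

pH = 5.22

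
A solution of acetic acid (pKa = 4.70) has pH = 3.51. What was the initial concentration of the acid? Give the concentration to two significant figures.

[H+] = 10^(-3.51) = 3.09 × 10^-4 M = x
Ka = 10^(−4.70) = 2.00 × 10^-5
Ka = x²/(C₀ − x) ⇒ C₀ = x + x²/Ka
C₀ = 3.09 × 10^-4 + (3.09 × 10^-4)²/(2.00 × 10^-5) = 5.08 × 10^-3 M

C₀ = 5.1 × 10^-3 M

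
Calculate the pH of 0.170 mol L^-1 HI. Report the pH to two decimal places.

HI is a strong acid and dissociates completely, so [H+] = 0.170 M.
pH = -log(0.17) = 0.77

pH = 0.77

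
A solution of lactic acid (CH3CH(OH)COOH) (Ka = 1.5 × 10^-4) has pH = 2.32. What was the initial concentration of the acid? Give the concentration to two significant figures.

C₀ = 1.6 × 10^-1 M

[H+] = 10^(-2.32) = 4.79 × 10^-3 M = x
Ka = x²/(C₀ − x) ⇒ C₀ = x + x²/Ka
C₀ = 4.79 × 10^-3 + (4.79 × 10^-3)²/(1.5 × 10^-4) = 1.58 × 10^-1 M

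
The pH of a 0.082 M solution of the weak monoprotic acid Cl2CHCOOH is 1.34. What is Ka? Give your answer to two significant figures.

Ka = 5.8 × 10^-2

[H+] = 10^(-1.34) = 4.57 × 10^-2 M
At equilibrium [HA] = 0.082 − 4.57 × 10^-2 = 3.63 × 10^-2 M
Ka = [H+][A-]/[HA] = (4.57 × 10^-2)² / 3.63 × 10^-2 = 5.8 × 10^-2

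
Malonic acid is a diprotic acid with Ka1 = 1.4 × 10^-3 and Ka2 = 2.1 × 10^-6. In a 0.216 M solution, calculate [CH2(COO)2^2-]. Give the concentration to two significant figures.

2.1 × 10^-6 M

First ionization gives [H+] ≈ [CH2(COOH)COO-] = 1.67 × 10^-2 M.
Second step: Ka2 = [H+][CH2(COO)2^2-]/[CH2(COOH)COO-] ≈ [CH2(COO)2^2-] (since [H+] ≈ [CH2(COOH)COO-]).
So [CH2(COO)2^2-] ≈ Ka2.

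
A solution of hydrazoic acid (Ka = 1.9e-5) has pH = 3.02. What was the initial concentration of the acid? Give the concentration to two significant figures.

[H+] = 10^(-3.02) = 9.55 × 10^-4 M = x
Ka = x²/(C₀ − x) ⇒ C₀ = x + x²/Ka
C₀ = 9.55 × 10^-4 + (9.55 × 10^-4)²/(1.9 × 10^-5) = 4.90 × 10^-2 M

C₀ = 4.9 × 10^-2 M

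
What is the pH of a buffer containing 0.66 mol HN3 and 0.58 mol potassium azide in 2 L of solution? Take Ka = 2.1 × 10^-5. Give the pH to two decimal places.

pH = 4.62

pKa = −log(2.1 × 10^-5) = 4.678
pH = pKa + log([A⁻]/[HA]) = 4.678 + log(0.58/0.66)
pH = 4.678 + (-0.056) = 4.62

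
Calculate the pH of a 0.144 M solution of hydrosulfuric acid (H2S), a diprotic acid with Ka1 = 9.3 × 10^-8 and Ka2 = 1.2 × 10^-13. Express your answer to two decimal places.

Since Ka1 ≫ Ka2, the first ionization dominates [H+].
Ka1 = x²/(0.144 − x) = 9.3 × 10^-8
x ≈ √(9.3 × 10^-8 × 0.144) = 1.16 × 10^-4 M
pH = −log(1.16 × 10^-4) = 3.94

pH = 3.94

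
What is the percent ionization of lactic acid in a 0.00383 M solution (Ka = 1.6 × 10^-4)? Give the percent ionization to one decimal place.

CH3CH(OH)COOH ⇌ CH3CH(OH)COO- + H+; let x = [H+] at equilibrium.
Ka = x²/(C₀ − x); solving the quadratic gives x = 7.07 × 10^-4 M.
% ionization = x/C₀ × 100% = 7.07 × 10^-4/0.00383 × 100% = 18.5%

18.5%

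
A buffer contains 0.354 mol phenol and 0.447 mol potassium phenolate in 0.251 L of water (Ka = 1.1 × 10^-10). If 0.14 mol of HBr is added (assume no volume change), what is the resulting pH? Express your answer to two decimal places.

After neutralization: n(C6H5OH) = 0.494 mol, n(C6H5O-) = 0.307 mol.
pKa = −log(1.1 × 10^-10) = 9.959
pH = pKa + log(n_C6H5O-/n_C6H5OH) = 9.959 + log(0.307/0.494) = 9.959 + (-0.207)

pH = 9.75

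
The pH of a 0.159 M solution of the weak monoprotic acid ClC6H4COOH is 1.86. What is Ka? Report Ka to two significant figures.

Ka = 1.3 × 10^-3

[H+] = 10^(-1.86) = 1.38 × 10^-2 M
At equilibrium [HA] = 0.159 − 1.38 × 10^-2 = 1.45 × 10^-1 M
Ka = [H+][A-]/[HA] = (1.38 × 10^-2)² / 1.45 × 10^-1 = 1.3 × 10^-3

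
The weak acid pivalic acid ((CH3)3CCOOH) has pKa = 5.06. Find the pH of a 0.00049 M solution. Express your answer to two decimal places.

pH = 4.21

(CH3)3CCOOH ⇌ (CH3)3CCOO- + H+
Ka = 10^(−5.06) = 8.71 × 10^-6
Let x = [H+] at equilibrium. Ka = x²/(0.00049 − x).
Here C₀/Ka ≈ 56.3, so the small-x approximation fails. Use the quadratic:
x = (−Ka + √(Ka² + 4·Ka·C₀))/2 = 6.11 × 10^-5 M
pH = −log(6.11 × 10^-5) = 4.21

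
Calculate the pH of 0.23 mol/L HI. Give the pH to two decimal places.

HI is a strong acid and dissociates completely, so [H+] = 0.23 M.
pH = -log(0.23) = 0.64

pH = 0.64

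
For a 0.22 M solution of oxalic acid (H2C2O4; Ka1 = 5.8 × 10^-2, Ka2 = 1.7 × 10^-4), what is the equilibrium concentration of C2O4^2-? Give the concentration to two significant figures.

1.7 × 10^-4 M

First ionization gives [H+] ≈ [HC2O4-] = 8.76 × 10^-2 M.
Second step: Ka2 = [H+][C2O4^2-]/[HC2O4-] ≈ [C2O4^2-] (since [H+] ≈ [HC2O4-]).
So [C2O4^2-] ≈ Ka2.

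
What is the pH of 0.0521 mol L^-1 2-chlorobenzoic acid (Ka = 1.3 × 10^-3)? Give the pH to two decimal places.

ClC6H4COOH ⇌ ClC6H4COO- + H+
Let x = [H+] at equilibrium. Ka = x²/(0.0521 − x).
x is not negligible relative to C₀; solve x² + 0.0013·x − 6.77e-05 = 0.
x = (−Ka + √(Ka² + 4·Ka·C₀))/2 = 7.61 × 10^-3 M
pH = −log[H+] = −log(7.61 × 10^-3) = 2.12

pH = 2.12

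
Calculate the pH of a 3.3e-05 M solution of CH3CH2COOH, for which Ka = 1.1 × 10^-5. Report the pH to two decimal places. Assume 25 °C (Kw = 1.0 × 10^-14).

CH3CH2COOH ⇌ CH3CH2COO- + H+
Let x = [H+] at equilibrium. Ka = x²/(3.3e-05 − x).
The 5% rule fails; solving x² + Ka·x − Ka·C₀ = 0 exactly:
x = [−1.1e-05 + √(1.1e-05² + 1.45e-09)]/2 = 1.43 × 10^-5 M
pH = −log(1.43 × 10^-5) = 4.84

pH = 4.84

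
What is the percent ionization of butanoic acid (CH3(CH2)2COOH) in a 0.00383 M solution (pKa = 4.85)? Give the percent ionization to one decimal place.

5.9%

CH3(CH2)2COOH ⇌ CH3(CH2)2COO- + H+; let x = [H+] at equilibrium.
Ka = 10^(−4.85) = 1.41 × 10^-5
Solve x² + 1.41e-05x − 5.4e-08 = 0 → x = 2.25 × 10^-4 M
Fraction ionized = 2.25 × 10^-4 / 0.00383 = 0.0587 → 5.9%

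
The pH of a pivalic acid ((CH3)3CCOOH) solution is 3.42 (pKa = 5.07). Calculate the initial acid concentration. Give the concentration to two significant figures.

C₀ = 1.7 × 10^-2 M

[H+] = 10^(-3.42) = 3.80 × 10^-4 M = x
Ka = 10^(−5.07) = 8.51 × 10^-6
Ka = x²/(C₀ − x) ⇒ C₀ = x + x²/Ka
C₀ = 3.80 × 10^-4 + (3.80 × 10^-4)²/(8.51 × 10^-6) = 1.73 × 10^-2 M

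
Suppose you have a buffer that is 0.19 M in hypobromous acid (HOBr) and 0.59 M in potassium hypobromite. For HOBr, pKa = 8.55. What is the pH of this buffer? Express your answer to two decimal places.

Using pH = pKa + log([base]/[acid]) with [base]/[acid] = 0.59/0.19:
pH = 8.55 + (+0.492) = 9.04

pH = 9.04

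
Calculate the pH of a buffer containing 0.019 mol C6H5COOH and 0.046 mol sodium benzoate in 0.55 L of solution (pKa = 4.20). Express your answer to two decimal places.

Henderson–Hasselbalch: pH = pKa + log([C6H5COO-]/[C6H5COOH]) = 4.20 + log(0.046/0.019)
pH = 4.20 + (+0.384) = 4.58

pH = 4.58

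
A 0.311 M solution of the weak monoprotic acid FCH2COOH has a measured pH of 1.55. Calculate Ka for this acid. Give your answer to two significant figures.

Ka = 2.8 × 10^-3

[H+] = 10^(-1.55) = 2.82 × 10^-2 M
At equilibrium [HA] = 0.311 − 2.82 × 10^-2 = 2.83 × 10^-1 M
Ka = [H+][A-]/[HA] = (2.82 × 10^-2)² / 2.83 × 10^-1 = 2.8 × 10^-3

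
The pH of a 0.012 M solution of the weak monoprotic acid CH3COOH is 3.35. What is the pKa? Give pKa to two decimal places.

pKa = 4.76

[H+] = 10^(-3.35) = 4.47 × 10^-4 M
At equilibrium [HA] = 0.012 − 4.47 × 10^-4 = 1.16 × 10^-2 M
Ka = [H+][A-]/[HA] = (4.47 × 10^-4)² / 1.16 × 10^-2 = 1.72 × 10^-5
pKa = -log(1.72 × 10^-5) = 4.76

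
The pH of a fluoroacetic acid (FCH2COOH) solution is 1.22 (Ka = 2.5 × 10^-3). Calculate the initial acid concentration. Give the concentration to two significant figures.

C₀ = 1.5 M

[H+] = 10^(-1.22) = 6.03 × 10^-2 M = x
Ka = x²/(C₀ − x) ⇒ C₀ = x + x²/Ka
C₀ = 6.03 × 10^-2 + (6.03 × 10^-2)²/(2.5 × 10^-3) = 1.51 M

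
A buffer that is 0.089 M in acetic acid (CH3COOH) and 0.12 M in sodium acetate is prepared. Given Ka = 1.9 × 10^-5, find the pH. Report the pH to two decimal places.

pKa = −log(1.9 × 10^-5) = 4.721
pH = pKa + log([A⁻]/[HA]) = 4.721 + log(0.12/0.089)
pH = 4.721 + (+0.130) = 4.85

pH = 4.85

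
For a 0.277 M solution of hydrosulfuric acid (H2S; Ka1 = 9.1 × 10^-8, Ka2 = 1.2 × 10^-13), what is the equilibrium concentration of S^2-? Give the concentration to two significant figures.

First ionization gives [H+] ≈ [HS-] = 1.59 × 10^-4 M.
Second step: Ka2 = [H+][S^2-]/[HS-] ≈ [S^2-] (since [H+] ≈ [HS-]).
So [S^2-] ≈ Ka2.

1.2 × 10^-13 M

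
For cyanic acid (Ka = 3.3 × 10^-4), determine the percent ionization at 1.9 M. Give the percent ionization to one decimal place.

HOCN ⇌ OCN- + H+; let x = [H+] at equilibrium.
x ≈ √(Ka·C₀) = √(3.3 × 10^-4 × 1.9) = 2.50 × 10^-2 M
Fraction ionized = 2.50 × 10^-2 / 1.9 = 0.0132 → 1.3%

1.3%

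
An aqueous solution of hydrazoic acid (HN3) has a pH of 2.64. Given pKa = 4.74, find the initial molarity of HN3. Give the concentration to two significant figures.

[H+] = 10^(-2.64) = 2.29 × 10^-3 M = x
Ka = 10^(−4.74) = 1.82 × 10^-5
Ka = x²/(C₀ − x) ⇒ C₀ = x + x²/Ka
C₀ = 2.29 × 10^-3 + (2.29 × 10^-3)²/(1.82 × 10^-5) = 2.90 × 10^-1 M

C₀ = 2.9 × 10^-1 M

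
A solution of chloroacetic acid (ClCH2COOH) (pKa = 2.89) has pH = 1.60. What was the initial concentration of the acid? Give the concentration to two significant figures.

C₀ = 5.1 × 10^-1 M

[H+] = 10^(-1.60) = 2.51 × 10^-2 M = x
Ka = 10^(−2.89) = 1.29 × 10^-3
Ka = x²/(C₀ − x) ⇒ C₀ = x + x²/Ka
C₀ = 2.51 × 10^-2 + (2.51 × 10^-2)²/(1.29 × 10^-3) = 5.13 × 10^-1 M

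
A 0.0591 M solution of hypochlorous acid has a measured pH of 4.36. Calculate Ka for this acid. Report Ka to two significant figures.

Ka = 3.2 × 10^-8

[H+] = 10^(-4.36) = 4.37 × 10^-5 M
At equilibrium [HA] = 0.0591 − 4.37 × 10^-5 = 5.91 × 10^-2 M
Ka = [H+][A-]/[HA] = (4.37 × 10^-5)² / 5.91 × 10^-2 = 3.2 × 10^-8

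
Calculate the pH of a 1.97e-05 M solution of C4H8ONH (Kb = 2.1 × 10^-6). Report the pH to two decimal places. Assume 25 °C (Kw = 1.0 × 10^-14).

C4H8ONH + H2O ⇌ C4H8ONH2+ + OH-
From the ICE table, Kb = [OH-]²/(1.97e-05 − [OH-]) = 2.1 × 10^-6.
Here C₀/Kb ≈ 9.38, so the small-[OH-] approximation fails. Use the quadratic:
[OH-] = (−Kb + √(Kb² + 4·Kb·C₀))/2 = 5.47 × 10^-6 M
pOH = 5.26, so pH = 14.00 − pOH = 8.74

pH = 8.74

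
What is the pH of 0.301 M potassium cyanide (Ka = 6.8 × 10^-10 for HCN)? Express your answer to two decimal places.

CN- is the conjugate base of the weak acid HCN.
Kb = Kw/Ka = 1.0×10^-14 / 6.8 × 10^-10 = 1.47 × 10^-5
Kb = [OH-]²/(0.301 − [OH-]) = 1.47 × 10^-5
Neglecting [OH-] in the denominator: [OH-] = √(1.47 × 10^-5 × 0.301) = 2.10 × 10^-3 M
Check: 0.7% ionized — well under 5%, approximation valid.
pOH = 2.68, so pH = 14.00 − pOH = 11.32

pH = 11.32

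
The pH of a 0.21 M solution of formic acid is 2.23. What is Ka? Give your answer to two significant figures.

Ka = 1.7 × 10^-4

[H+] = 10^(-2.23) = 5.89 × 10^-3 M
At equilibrium [HA] = 0.21 − 5.89 × 10^-3 = 2.04 × 10^-1 M
Ka = [H+][A-]/[HA] = (5.89 × 10^-3)² / 2.04 × 10^-1 = 1.7 × 10^-4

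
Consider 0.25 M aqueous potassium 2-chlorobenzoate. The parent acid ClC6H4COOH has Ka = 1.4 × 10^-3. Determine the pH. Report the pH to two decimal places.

ClC6H4COO- is the conjugate base of the weak acid ClC6H4COOH.
Kb = Kw/Ka = 1.0×10^-14 / 1.4 × 10^-3 = 7.14 × 10^-12
Kb = x²/(0.25 − x) = 7.14 × 10^-12
Neglecting x in the denominator: x = √(7.14 × 10^-12 × 0.25) = 1.34 × 10^-6 M
(x/C₀ = 0.00053% < 5%, so the approximation holds.)
pOH = −log(1.34 × 10^-6) = 5.87; pH = 14.00 − 5.87 = 8.13

pH = 8.13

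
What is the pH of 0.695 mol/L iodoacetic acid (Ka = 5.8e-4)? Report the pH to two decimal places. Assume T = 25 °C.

ICH2COOH ⇌ ICH2COO- + H+
From the ICE table, Ka = [H+]²/(0.695 − [H+]) = 5.8 × 10^-4.
Since Ka ≪ C₀, [H+] ≈ √(Ka·C₀) = 2.01 × 10^-2 M.
pH = −log(2.01 × 10^-2) = 1.70

pH = 1.70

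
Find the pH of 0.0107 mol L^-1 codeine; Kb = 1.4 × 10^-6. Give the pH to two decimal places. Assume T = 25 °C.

C18H21NO3 + H2O ⇌ C18H22NO3+ + OH-
Kb = x²/(0.0107 − x) = 1.4 × 10^-6
Since Kb ≪ C₀, x ≈ √(Kb·C₀) = 1.22 × 10^-4 M.
pOH = −log(1.22 × 10^-4) = 3.91; pH = 14.00 − 3.91 = 10.09

pH = 10.09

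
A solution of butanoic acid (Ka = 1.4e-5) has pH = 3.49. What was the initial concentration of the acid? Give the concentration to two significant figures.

C₀ = 7.8 × 10^-3 M

[H+] = 10^(-3.49) = 3.24 × 10^-4 M = x
Ka = x²/(C₀ − x) ⇒ C₀ = x + x²/Ka
C₀ = 3.24 × 10^-4 + (3.24 × 10^-4)²/(1.4 × 10^-5) = 7.82 × 10^-3 M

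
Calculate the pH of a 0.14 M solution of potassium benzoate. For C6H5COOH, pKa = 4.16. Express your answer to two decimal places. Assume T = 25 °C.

pH = 8.65

C6H5COO- is the conjugate base of the weak acid C6H5COOH.
Ka = 10^(−4.16) = 6.92 × 10^-5
Kb = Kw/Ka = 1.0×10^-14 / 6.92 × 10^-5 = 1.45 × 10^-10
From the ICE table, Kb = x²/(0.14 − x) = 1.45 × 10^-10.
Neglecting x in the denominator: x = √(1.45 × 10^-10 × 0.14) = 4.51 × 10^-6 M
Check: 0.0032% ionized — well under 5%, approximation valid.
pOH = 5.35, so pH = 14.00 − pOH = 8.65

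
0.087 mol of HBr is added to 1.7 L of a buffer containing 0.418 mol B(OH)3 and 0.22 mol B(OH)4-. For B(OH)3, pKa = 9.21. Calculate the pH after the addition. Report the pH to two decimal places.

Added H+ converts B(OH)4- to B(OH)3: B(OH)3 → 0.505 mol, B(OH)4- → 0.133 mol.
pH = pKa + log([A⁻]/[HA]) = 9.21 + log(0.133/0.505) = 9.21 -0.579

pH = 8.63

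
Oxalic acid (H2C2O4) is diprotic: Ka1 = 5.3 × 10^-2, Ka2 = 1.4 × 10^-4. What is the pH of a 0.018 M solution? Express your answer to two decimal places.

Ka1 ≫ Ka2, so treat the first dissociation as the only significant source of H+.
Ka1 = x²/(0.018 − x) = 5.3 × 10^-2
Solving the quadratic: x = (−Ka1 + √(Ka1² + 4·Ka1·C₀))/2 = 1.42 × 10^-2 M
pH = −log(1.42 × 10^-2) = 1.85

pH = 1.85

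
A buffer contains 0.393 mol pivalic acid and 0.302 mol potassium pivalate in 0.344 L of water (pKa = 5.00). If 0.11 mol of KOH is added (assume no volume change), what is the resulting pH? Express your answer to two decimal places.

OH- converts (CH3)3CCOOH to (CH3)3CCOO-: (CH3)3CCOOH → 0.283 mol, (CH3)3CCOO- → 0.412 mol.
pH = pKa + log([A⁻]/[HA]) = 5.00 + log(0.412/0.283) = 5.00 +0.163

pH = 5.16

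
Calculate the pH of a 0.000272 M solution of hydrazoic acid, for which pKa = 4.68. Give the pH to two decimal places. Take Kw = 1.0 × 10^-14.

pH = 4.18

HN3 ⇌ N3- + H+
Ka = 10^(−4.68) = 2.09 × 10^-5
Let x = [H+] at equilibrium. Ka = x²/(0.000272 − x).
x is not negligible relative to C₀; solve x² + 2.09e-05·x − 5.68e-09 = 0.
x = (−Ka + √(Ka² + 4·Ka·C₀))/2 = 6.57 × 10^-5 M
pH = −log[H+] = −log(6.57 × 10^-5) = 4.18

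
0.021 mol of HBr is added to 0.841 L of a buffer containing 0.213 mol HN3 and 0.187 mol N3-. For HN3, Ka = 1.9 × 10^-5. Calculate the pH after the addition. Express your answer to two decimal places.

Added H+ converts N3- to HN3: HN3 → 0.234 mol, N3- → 0.166 mol.
pKa = −log(1.9 × 10^-5) = 4.721
pH = pKa + log([A⁻]/[HA]) = 4.721 + log(0.166/0.234) = 4.721 -0.149

pH = 4.57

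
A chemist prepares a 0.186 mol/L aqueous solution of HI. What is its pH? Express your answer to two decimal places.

HI is a strong acid and dissociates completely, so [H+] = 0.186 M.
pH = -log(0.186) = 0.73

pH = 0.73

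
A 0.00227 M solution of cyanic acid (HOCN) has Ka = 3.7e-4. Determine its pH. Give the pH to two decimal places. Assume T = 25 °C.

HOCN ⇌ OCN- + H+
From the ICE table, Ka = [H+]²/(0.00227 − [H+]) = 3.7 × 10^-4.
Here C₀/Ka ≈ 6.14, so the small-[H+] approximation fails. Use the quadratic:
[H+] = [−0.00037 + √(0.00037² + 3.36e-06)]/2 = 7.50 × 10^-4 M
pH = −log[H+] = −log(7.50 × 10^-4) = 3.12

pH = 3.12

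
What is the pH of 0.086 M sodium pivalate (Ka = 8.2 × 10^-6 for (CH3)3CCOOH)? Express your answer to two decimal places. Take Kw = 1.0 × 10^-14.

pH = 9.01

(CH3)3CCOO- is the conjugate base of the weak acid (CH3)3CCOOH.
Kb = Kw/Ka = 1.0×10^-14 / 8.2 × 10^-6 = 1.22 × 10^-9
From the ICE table, Kb = [OH-]²/(0.086 − [OH-]) = 1.22 × 10^-9.
Neglecting [OH-] in the denominator: [OH-] = √(1.22 × 10^-9 × 0.086) = 1.02 × 10^-5 M
Check: 0.012% ionized — well under 5%, approximation valid.
pOH = −log(1.02 × 10^-5) = 4.99; pH = 14.00 − 4.99 = 9.01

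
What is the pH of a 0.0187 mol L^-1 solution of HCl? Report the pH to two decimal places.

HCl is a strong acid and dissociates completely, so [H+] = 0.0187 M.
pH = -log(0.0187) = 1.73

pH = 1.73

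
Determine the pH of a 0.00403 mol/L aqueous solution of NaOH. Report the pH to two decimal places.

NaOH is a strong base; [OH-] = 0.00403 M.
pOH = -log(0.00403) = 2.39
pH = 14.00 - 2.39 = 11.61

pH = 11.61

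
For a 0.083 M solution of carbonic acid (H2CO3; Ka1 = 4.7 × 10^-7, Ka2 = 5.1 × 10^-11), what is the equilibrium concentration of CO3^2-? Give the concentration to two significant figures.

5.1 × 10^-11 M

First ionization gives [H+] ≈ [HCO3-] = 1.98 × 10^-4 M.
Second step: Ka2 = [H+][CO3^2-]/[HCO3-] ≈ [CO3^2-] (since [H+] ≈ [HCO3-]).
So [CO3^2-] ≈ Ka2.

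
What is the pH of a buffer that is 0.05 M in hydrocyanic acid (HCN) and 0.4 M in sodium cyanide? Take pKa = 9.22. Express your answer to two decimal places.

pH = pKa + log([A⁻]/[HA]) = 9.22 + log(0.4/0.05)
pH = 9.22 + (+0.903) = 10.12

pH = 10.12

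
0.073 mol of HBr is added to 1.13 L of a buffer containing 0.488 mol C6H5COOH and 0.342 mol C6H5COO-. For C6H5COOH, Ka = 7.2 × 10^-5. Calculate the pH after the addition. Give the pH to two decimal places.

Added H+ converts C6H5COO- to C6H5COOH: C6H5COOH → 0.561 mol, C6H5COO- → 0.269 mol.
pKa = −log(7.2 × 10^-5) = 4.143
pH = pKa + log([A⁻]/[HA]) = 4.143 + log(0.269/0.561) = 4.143 -0.319

pH = 3.82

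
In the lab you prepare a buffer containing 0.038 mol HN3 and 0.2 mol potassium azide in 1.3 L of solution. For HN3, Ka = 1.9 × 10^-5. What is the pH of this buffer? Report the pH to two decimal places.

pH = 5.44

pKa = −log(1.9 × 10^-5) = 4.721
Using pH = pKa + log([base]/[acid]) with [base]/[acid] = 0.2/0.038:
pH = 4.721 + (+0.721) = 5.44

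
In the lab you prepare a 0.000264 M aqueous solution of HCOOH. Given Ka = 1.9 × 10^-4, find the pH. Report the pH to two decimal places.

pH = 3.83

HCOOH ⇌ HCOO- + H+
From the ICE table, Ka = x²/(0.000264 − x) = 1.9 × 10^-4.
The 5% rule fails; solving x² + Ka·x − Ka·C₀ = 0 exactly:
x = (−Ka + √(Ka² + 4·Ka·C₀))/2 = 1.48 × 10^-4 M
pH = −log[H+] = −log(1.48 × 10^-4) = 3.83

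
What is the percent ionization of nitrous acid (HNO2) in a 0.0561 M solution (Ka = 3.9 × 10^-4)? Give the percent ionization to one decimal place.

8.0%

HNO2 ⇌ NO2- + H+; let x = [H+] at equilibrium.
Solve x² + 0.00039x − 2.19e-05 = 0 → x = 4.49 × 10^-3 M
% ionization = x/C₀ × 100% = 4.49 × 10^-3/0.0561 × 100% = 8.0%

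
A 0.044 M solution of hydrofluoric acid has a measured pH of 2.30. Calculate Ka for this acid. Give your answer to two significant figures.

Ka = 6.4 × 10^-4

[H+] = 10^(-2.30) = 5.01 × 10^-3 M
At equilibrium [HA] = 0.044 − 5.01 × 10^-3 = 3.90 × 10^-2 M
Ka = [H+][A-]/[HA] = (5.01 × 10^-3)² / 3.90 × 10^-2 = 6.4 × 10^-4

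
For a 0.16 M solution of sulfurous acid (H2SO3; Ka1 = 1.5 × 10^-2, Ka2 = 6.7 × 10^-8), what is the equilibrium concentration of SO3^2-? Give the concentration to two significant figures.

6.7 × 10^-8 M

First ionization gives [H+] ≈ [HSO3-] = 4.21 × 10^-2 M.
Second step: Ka2 = [H+][SO3^2-]/[HSO3-] ≈ [SO3^2-] (since [H+] ≈ [HSO3-]).
So [SO3^2-] ≈ Ka2.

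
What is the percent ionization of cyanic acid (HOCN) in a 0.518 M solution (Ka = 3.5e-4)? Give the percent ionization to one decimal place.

HOCN ⇌ OCN- + H+; let x = [H+] at equilibrium.
x ≈ √(Ka·C₀) = √(3.5 × 10^-4 × 0.518) = 1.35 × 10^-2 M
% ionization = x/C₀ × 100% = 1.35 × 10^-2/0.518 × 100% = 2.6%

2.6%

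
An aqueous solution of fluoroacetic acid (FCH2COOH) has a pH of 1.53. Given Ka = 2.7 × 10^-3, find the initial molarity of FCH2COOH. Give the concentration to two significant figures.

C₀ = 3.5 × 10^-1 M

[H+] = 10^(-1.53) = 2.95 × 10^-2 M = x
Ka = x²/(C₀ − x) ⇒ C₀ = x + x²/Ka
C₀ = 2.95 × 10^-2 + (2.95 × 10^-2)²/(2.7 × 10^-3) = 3.52 × 10^-1 M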